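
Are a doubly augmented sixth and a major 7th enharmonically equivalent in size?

Both span 11 semitones: a doubly augmented sixth and a major seventh are the same chromatic distance.

Yes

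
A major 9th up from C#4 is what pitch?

The ninth's letter: C up two letter names plus an octave → D.
A major ninth spans 14 semitones, so from C#4 the target pitch is D#5.

D#5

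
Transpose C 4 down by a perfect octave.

For an octave the letter name doesn't change: still C, an octave down.
A perfect octave spans 12 semitones, so from C4 the target pitch is C3.

C 3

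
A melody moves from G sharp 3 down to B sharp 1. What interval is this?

minor thirteenth

Descending from G#3 to B#1 is the same interval as ascending B#1 to G#3.
B to G spans six letter names (B-C-D-E-F-G), plus an octave: a thirteenth.
At 20 semitones, B#1→G#3 falls one short of a major thirteenth: minor.
(Equivalently, a compound minor sixth: a minor sixth plus an octave.)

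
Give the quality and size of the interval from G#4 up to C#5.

G to C spans four letter names (G-A-B-C) — that makes it a fourth of some quality.
Counting semitones, G#4→C#5 is 5, which is the perfect fourth.

P4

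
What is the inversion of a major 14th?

First reduce the compound major fourteenth to its simple form, a major seventh.
Interval numbers invert to sum to nine: 7 + 2 = 9, so a seventh inverts to a second.
Quality inverts too: major becomes minor. That makes the inversion a minor second.

minor second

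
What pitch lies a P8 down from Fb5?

An octave keeps the letter name F, an octave down from F.
A perfect octave is 12 semitones; 12 semitones down from Fb5 gives Fb4.

Fb4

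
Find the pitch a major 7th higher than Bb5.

A6

Counting seven letter names up from B lands on A.
Moving 11 semitones up from Bb5 (the size of a major seventh) reaches A6.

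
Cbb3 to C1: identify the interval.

doubly diminished fifteenth

Descending from Cbb3 to C1 is the same interval as ascending C1 to Cbb3.
C to C is the same letter name, plus 2 octaves: a fifteenth.
The perfect fifteenth is 24 semitones; here we have 22, two semitones narrower: doubly diminished.
(Equivalently, a compound doubly diminished octave: a doubly diminished octave plus an octave.)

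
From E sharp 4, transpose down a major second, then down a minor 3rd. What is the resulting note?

B sharp 3

A major second down from E#4 is D#4.
A minor third down from D#4 is B#3.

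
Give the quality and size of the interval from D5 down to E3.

Descending from D5 to E3 is the same interval as ascending E3 to D5.
E to D spans seven letter names (E-F-G-A-B-C-D), plus an octave, so the interval is some kind of fourteenth.
At 22 semitones, E3→D5 falls one short of a major fourteenth: minor.
(Equivalently, a compound minor seventh: a minor seventh plus an octave.)

minor fourteenth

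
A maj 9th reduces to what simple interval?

Take out an octave (7 from the number): 9 − 7 = 2.
So a major ninth is an octave plus a major second. The quality is unchanged.

major second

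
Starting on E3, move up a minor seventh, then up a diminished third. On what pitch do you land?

Fb4

Up a minor seventh from E3: D4 (10 semitones up).
Up a diminished third from D4: Fb4 (2 semitones up).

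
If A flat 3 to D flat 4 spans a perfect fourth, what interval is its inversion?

Interval numbers invert to sum to nine: 4 + 5 = 9, so a fourth inverts to a fifth.
And perfect stays perfect under inversion, so we get a perfect fifth.

perfect fifth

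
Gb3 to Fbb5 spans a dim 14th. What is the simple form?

Each octave removed subtracts seven from the number: 14 − 7 = 7.
Quality carries through unchanged, so the simple form is a diminished seventh.

diminished seventh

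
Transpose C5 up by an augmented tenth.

E#6

Three letters up from C (plus an octave) reaches E.
Moving 17 semitones up from C5 (the size of an augmented tenth) reaches E#6.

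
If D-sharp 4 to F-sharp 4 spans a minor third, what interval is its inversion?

Interval numbers invert to sum to nine: 3 + 6 = 9, so a third inverts to a sixth.
Quality inverts too: minor becomes major. That makes the inversion a major sixth.

M6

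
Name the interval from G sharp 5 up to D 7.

diminished 12th

G to D spans five letter names (G-A-B-C-D), plus an octave, so the interval is some kind of twelfth.
The perfect twelfth is 19 semitones; here we have 18, one semitone narrower: diminished.
(Equivalently, a compound diminished fifth: a diminished fifth plus an octave.)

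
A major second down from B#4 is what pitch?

A#4

Counting two letter names down from B lands on A.
A major second is 2 semitones; 2 semitones down from B#4 gives A#4.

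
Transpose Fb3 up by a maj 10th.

Ab4

The tenth's letter: F up three letter names plus an octave → A.
A major tenth is 16 semitones; 16 semitones up from Fb3 gives Ab4.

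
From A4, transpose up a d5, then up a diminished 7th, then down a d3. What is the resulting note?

Bb5

Up a diminished fifth from A4: Eb5 (6 semitones up).
A diminished seventh up from Eb5 is Dbb6.
Down a diminished third from Dbb6: Bb5 (2 semitones down).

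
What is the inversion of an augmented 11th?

First reduce the compound augmented eleventh to its simple form, an augmented fourth.
The rule of nine gives the new number: 9 − 4 = 5, so a fourth becomes a fifth.
The quality also flips — augmented becomes diminished — giving a diminished fifth.

diminished 5th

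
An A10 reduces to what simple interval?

augmented third

Each octave removed subtracts seven from the number: 10 − 7 = 3.
That makes an augmented tenth a compound augmented third — an octave plus an augmented third.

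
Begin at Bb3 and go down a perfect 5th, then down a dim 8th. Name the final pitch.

Down a perfect fifth from Bb3: Eb3 (7 semitones down).
Eb3 down a diminished octave → E2 (11 semitones).

E2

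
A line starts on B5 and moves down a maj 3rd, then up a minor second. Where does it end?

Ab5

B5 down a major third → G5 (4 semitones).
G5 up a minor second → Ab5 (1 semitone).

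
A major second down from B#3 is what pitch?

Two letter names down from B: A.
A major second is 2 semitones; 2 semitones down from B#3 gives A#3.

A#3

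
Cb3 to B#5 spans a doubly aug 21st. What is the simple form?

Each octave removed subtracts seven from the number: 21 − 14 = 7.
That makes a doubly augmented twenty-first a compound doubly augmented seventh — 2 octaves plus a doubly augmented seventh.

doubly augmented seventh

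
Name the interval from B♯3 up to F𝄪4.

B to F spans five letter names (B-C-D-E-F) — that makes it a fifth of some quality.
B#3 to F##4 is 7 semitones, matching the perfect fifth exactly, so the quality is perfect.

perfect fifth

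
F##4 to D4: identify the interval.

Descending from F##4 to D4 is the same interval as ascending D4 to F##4.
D to F spans three letter names (D-E-F) — that makes it a third of some quality.
D4 to F##4 spans 5 semitones — one semitone wider than the major third (4) — giving an augmented third.

augmented third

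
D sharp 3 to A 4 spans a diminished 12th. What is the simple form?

Subtracting seven from the interval number removes an octave: 12 − 7 = 5.
That makes a diminished twelfth a compound diminished fifth — an octave plus a diminished fifth.

diminished 5th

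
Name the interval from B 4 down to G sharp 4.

minor third

Descending from B4 to G#4 is the same interval as ascending G#4 to B4.
G to B spans three letter names (G-A-B): a third.
A major third would be 4 semitones, but G#4 to B4 is 3 — one semitone narrower, making it a minor third.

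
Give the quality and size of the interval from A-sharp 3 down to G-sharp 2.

Descending from A#3 to G#2 is the same interval as ascending G#2 to A#3.
G to A spans two letter names (G-A), plus an octave, so the interval is some kind of ninth.
The major ninth spans 14 semitones, and G#2 to A#3 is exactly 14 semitones — so this is a major ninth.
(Equivalently, a compound major second: a major second plus an octave.)

major ninth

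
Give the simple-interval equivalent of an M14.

major 7th

Take out an octave (7 from the number): 14 − 7 = 7.
Quality carries through unchanged, so the simple form is a major seventh.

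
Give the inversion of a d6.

augmented third

The rule of nine gives the new number: 9 − 6 = 3, so a sixth becomes a third.
Quality inverts too: diminished becomes augmented. That makes the inversion an augmented third.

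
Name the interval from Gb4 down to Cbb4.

Descending from Gb4 to Cbb4 is the same interval as ascending Cbb4 to Gb4.
C to G spans five letter names (C-D-E-F-G), so the interval is some kind of fifth.
A perfect fifth would be 7 semitones; Cbb4 to Gb4 is 8, one semitone wider, so the interval is augmented.

A5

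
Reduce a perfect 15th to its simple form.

Each octave removed subtracts seven from the number: 15 − 7 = 8.
So a perfect fifteenth is an octave plus a perfect octave. The quality is unchanged.

perfect 8th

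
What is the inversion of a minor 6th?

M3

Inverted interval numbers add to nine, so a sixth pairs with a third (6 + 3 = 9).
The quality also flips — minor becomes major — giving a major third.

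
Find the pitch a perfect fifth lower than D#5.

G#4

Counting five letter names down from D lands on G.
A perfect fifth spans 7 semitones, so from D#5 the target pitch is G#4.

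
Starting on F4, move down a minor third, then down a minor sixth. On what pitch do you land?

A minor third down from F4 is D4.
Down a minor sixth from D4: F#3 (8 semitones down).

F#3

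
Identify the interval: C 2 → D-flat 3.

minor ninth

C to D spans two letter names (C-D), plus an octave — that makes it a ninth of some quality.
A major ninth would be 14 semitones, but C2 to Db3 is 13 — one semitone narrower, making it a minor ninth.
(Equivalently, a compound minor second: a minor second plus an octave.)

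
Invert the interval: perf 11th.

P5

First reduce the compound perfect eleventh to its simple form, a perfect fourth.
Interval numbers invert to sum to nine: 4 + 5 = 9, so a fourth inverts to a fifth.
The quality also flips — perfect stays perfect — giving a perfect fifth.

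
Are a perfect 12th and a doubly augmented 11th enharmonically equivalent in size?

Yes

A perfect twelfth = 19 semitones = a doubly augmented eleventh; enharmonically equal.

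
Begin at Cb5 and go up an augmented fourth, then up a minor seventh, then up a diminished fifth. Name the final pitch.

Cb5 up an augmented fourth → F5 (6 semitones).
F5 up a minor seventh → Eb6 (10 semitones).
A diminished fifth up from Eb6 is Bbb6.

Bbb6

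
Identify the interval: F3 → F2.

Descending from F3 to F2 is the same interval as ascending F2 to F3.
F to F is the same letter name, plus an octave, so the interval is some kind of octave.
The perfect octave spans 12 semitones, and F2 to F3 is exactly 12 semitones — so this is a perfect octave.

perfect 8th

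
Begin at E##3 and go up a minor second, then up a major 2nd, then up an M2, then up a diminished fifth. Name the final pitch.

A minor second up from E##3 is F##3.
Up a major second from F##3: G##3 (2 semitones up).
A major second up from G##3 is A##3.
A##3 up a diminished fifth → E#4 (6 semitones).

E#4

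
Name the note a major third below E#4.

Three letter names down from E: C.
A major third is 4 semitones; 4 semitones down from E#4 gives C#4.

C#4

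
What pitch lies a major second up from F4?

Counting two letter names up from F lands on G.
Moving 2 semitones up from F4 (the size of a major second) reaches G4.

G4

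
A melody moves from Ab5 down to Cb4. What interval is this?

Descending from Ab5 to Cb4 is the same interval as ascending Cb4 to Ab5.
C to A spans six letter names (C-D-E-F-G-A), plus an octave, so the interval is some kind of thirteenth.
Counting semitones, Cb4→Ab5 is 21, which is the major thirteenth.
(Equivalently, a compound major sixth: a major sixth plus an octave.)

major thirteenth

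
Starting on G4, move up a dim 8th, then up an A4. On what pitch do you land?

C6

Up a diminished octave from G4: Gb5 (11 semitones up).
Up an augmented fourth from Gb5: C6 (6 semitones up).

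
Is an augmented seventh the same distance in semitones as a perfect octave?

Yes

An augmented seventh = 12 semitones = a perfect octave; enharmonically equal.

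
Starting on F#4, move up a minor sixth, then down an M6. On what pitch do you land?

F4

F#4 up a minor sixth → D5 (8 semitones).
D5 down a major sixth → F4 (9 semitones).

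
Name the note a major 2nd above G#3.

A#3

The second takes the letter from G up to A.
A major second spans 2 semitones, so from G#3 the target pitch is A#3.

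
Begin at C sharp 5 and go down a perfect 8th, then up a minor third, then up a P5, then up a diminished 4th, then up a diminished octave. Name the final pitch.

C#5 down a perfect octave → C#4 (12 semitones).
A minor third up from C#4 is E4.
A perfect fifth up from E4 is B4.
B4 up a diminished fourth → Eb5 (4 semitones).
A diminished octave up from Eb5 is Ebb6.

E double-flat 6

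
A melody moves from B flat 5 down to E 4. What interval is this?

d12

Descending from Bb5 to E4 is the same interval as ascending E4 to Bb5.
E to B spans five letter names (E-F-G-A-B), plus an octave: a twelfth.
E4 to Bb5 spans 18 semitones — one semitone narrower than the perfect twelfth (19) — giving a diminished twelfth.
(Equivalently, a compound diminished fifth: a diminished fifth plus an octave.)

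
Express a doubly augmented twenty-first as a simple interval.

Subtracting seven from the interval number removes an octave: 21 − 14 = 7.
Quality carries through unchanged, so the simple form is a doubly augmented seventh.

doubly augmented seventh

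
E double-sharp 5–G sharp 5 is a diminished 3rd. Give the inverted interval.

Interval numbers invert to sum to nine: 3 + 6 = 9, so a third inverts to a sixth.
And diminished becomes augmented under inversion, so we get an augmented sixth.

A6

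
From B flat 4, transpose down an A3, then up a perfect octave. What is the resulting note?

G double-flat 5

An augmented third down from Bb4 is Gbb4.
Gbb4 up a perfect octave → Gbb5 (12 semitones).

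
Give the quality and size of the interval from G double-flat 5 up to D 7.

doubly augmented 12th

G to D spans five letter names (G-A-B-C-D), plus an octave, so the interval is some kind of twelfth.
The perfect twelfth is 19 semitones; here we have 21, two semitones wider: doubly augmented.
(Equivalently, a compound doubly augmented fifth: a doubly augmented fifth plus an octave.)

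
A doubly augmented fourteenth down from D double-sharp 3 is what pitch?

E flat 1

Counting seven letter names plus an octave down from D lands on E.
Moving 25 semitones down from D##3 (the size of a doubly augmented fourteenth) reaches Eb1.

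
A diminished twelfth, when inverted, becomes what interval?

augmented 4th

First reduce the compound diminished twelfth to its simple form, a diminished fifth.
Inverted interval numbers add to nine, so a fifth pairs with a fourth (5 + 4 = 9).
The quality also flips — diminished becomes augmented — giving an augmented fourth.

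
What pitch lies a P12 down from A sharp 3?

Counting five letter names plus an octave down from A lands on D.
A perfect twelfth is 19 semitones; 19 semitones down from A#3 gives D#2.

D sharp 2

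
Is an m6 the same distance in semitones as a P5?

8 semitones (minor sixth) vs 7 semitones (perfect fifth): not equal.

No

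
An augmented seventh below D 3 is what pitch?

E-double-flat 2

Seven letter names down from D: E.
An augmented seventh is 12 semitones; 12 semitones down from D3 gives Ebb2.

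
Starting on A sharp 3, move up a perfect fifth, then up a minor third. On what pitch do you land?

A#3 up a perfect fifth → E#4 (7 semitones).
A minor third up from E#4 is G#4.

G sharp 4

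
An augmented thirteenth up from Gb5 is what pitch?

E7

The thirteenth's letter: G up six letter names plus an octave → E.
An augmented thirteenth is 22 semitones; 22 semitones up from Gb5 gives E7.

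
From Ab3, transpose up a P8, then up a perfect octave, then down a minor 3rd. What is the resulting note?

Ab3 up a perfect octave → Ab4 (12 semitones).
Up a perfect octave from Ab4: Ab5 (12 semitones up).
Ab5 down a minor third → F5 (3 semitones).

F5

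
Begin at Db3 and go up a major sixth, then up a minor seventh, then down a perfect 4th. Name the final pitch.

Eb4

Db3 up a major sixth → Bb3 (9 semitones).
A minor seventh up from Bb3 is Ab4.
Ab4 down a perfect fourth → Eb4 (5 semitones).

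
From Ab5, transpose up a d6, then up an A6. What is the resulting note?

Db7

Ab5 up a diminished sixth → Fbb6 (7 semitones).
An augmented sixth up from Fbb6 is Db7.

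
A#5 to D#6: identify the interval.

P4

A to D spans four letter names (A-B-C-D), so the interval is some kind of fourth.
Counting semitones, A#5→D#6 is 5, which is the perfect fourth.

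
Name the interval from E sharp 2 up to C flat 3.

doubly diminished sixth

E to C spans six letter names (E-F-G-A-B-C): a sixth.
A major sixth would be 9 semitones; E#2 to Cb3 is 6, three semitones narrower, so the interval is doubly diminished.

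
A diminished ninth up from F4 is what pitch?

Two letters up from F (plus an octave) reaches G.
A diminished ninth is 12 semitones; 12 semitones up from F4 gives Gbb5.

Gbb5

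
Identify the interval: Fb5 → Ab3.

Descending from Fb5 to Ab3 is the same interval as ascending Ab3 to Fb5.
A to F spans six letter names (A-B-C-D-E-F), plus an octave — that makes it a thirteenth of some quality.
At 20 semitones, Ab3→Fb5 falls one short of a major thirteenth: minor.
(Equivalently, a compound minor sixth: a minor sixth plus an octave.)

minor thirteenth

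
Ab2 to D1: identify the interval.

Descending from Ab2 to D1 is the same interval as ascending D1 to Ab2.
D to A spans five letter names (D-E-F-G-A), plus an octave — that makes it a twelfth of some quality.
The perfect twelfth is 19 semitones; here we have 18, one semitone narrower: diminished.
(Equivalently, a compound diminished fifth: a diminished fifth plus an octave.)

d12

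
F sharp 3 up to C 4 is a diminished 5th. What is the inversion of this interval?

Interval numbers invert to sum to nine: 5 + 4 = 9, so a fifth inverts to a fourth.
And diminished becomes augmented under inversion, so we get an augmented fourth.

augmented 4th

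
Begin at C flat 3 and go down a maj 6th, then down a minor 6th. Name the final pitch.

G flat 1

Down a major sixth from Cb3: Ebb2 (9 semitones down).
A minor sixth down from Ebb2 is Gb1.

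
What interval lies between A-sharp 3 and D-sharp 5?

perfect eleventh

A to D spans four letter names (A-B-C-D), plus an octave, so the interval is some kind of eleventh.
Counting semitones, A#3→D#5 is 17, which is the perfect eleventh.
(Equivalently, a compound perfect fourth: a perfect fourth plus an octave.)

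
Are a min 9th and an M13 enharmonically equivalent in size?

A minor ninth spans 13 semitones; a major thirteenth spans 21 semitones. They differ by 8.

No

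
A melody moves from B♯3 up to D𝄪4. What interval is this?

major third

B to D spans three letter names (B-C-D): a third.
Counting semitones, B#3→D##4 is 4, which is the major third.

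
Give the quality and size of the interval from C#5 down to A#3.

minor tenth

Descending from C#5 to A#3 is the same interval as ascending A#3 to C#5.
A to C spans three letter names (A-B-C), plus an octave — that makes it a tenth of some quality.
At 15 semitones, A#3→C#5 falls one short of a major tenth: minor.
(Equivalently, a compound minor third: a minor third plus an octave.)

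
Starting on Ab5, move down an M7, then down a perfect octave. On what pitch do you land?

Ab5 down a major seventh → Bbb4 (11 semitones).
Down a perfect octave from Bbb4: Bbb3 (12 semitones down).

Bbb3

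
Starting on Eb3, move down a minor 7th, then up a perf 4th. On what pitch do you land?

Eb3 down a minor seventh → F2 (10 semitones).
A perfect fourth up from F2 is Bb2.

Bb2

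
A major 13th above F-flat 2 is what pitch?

D-flat 4

Counting six letter names plus an octave up from F lands on D.
A major thirteenth is 21 semitones; 21 semitones up from Fb2 gives Db4.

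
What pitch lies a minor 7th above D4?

C5

The seventh takes the letter from D up to C.
A minor seventh is 10 semitones; 10 semitones up from D4 gives C5.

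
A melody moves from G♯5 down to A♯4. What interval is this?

Descending from G#5 to A#4 is the same interval as ascending A#4 to G#5.
A to G spans seven letter names (A-B-C-D-E-F-G) — that makes it a seventh of some quality.
A major seventh would be 11 semitones, but A#4 to G#5 is 10 — one semitone narrower, making it a minor seventh.

minor 7th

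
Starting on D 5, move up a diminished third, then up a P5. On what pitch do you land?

C flat 6

D5 up a diminished third → Fb5 (2 semitones).
Up a perfect fifth from Fb5: Cb6 (7 semitones up).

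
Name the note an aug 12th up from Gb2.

Five letters up from G (plus an octave) reaches D.
An augmented twelfth is 20 semitones; 20 semitones up from Gb2 gives D4.

D4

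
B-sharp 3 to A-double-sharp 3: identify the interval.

Descending from B#3 to A##3 is the same interval as ascending A##3 to B#3.
A to B spans two letter names (A-B) — that makes it a second of some quality.
At 1 semitone, A##3→B#3 falls one short of a major second: minor.

m2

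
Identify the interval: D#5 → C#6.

minor seventh

D to C spans seven letter names (D-E-F-G-A-B-C), so the interval is some kind of seventh.
At 10 semitones, D#5→C#6 falls one short of a major seventh: minor.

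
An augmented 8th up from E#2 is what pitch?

An octave keeps the letter name E, an octave up from E.
An augmented octave spans 13 semitones, so from E#2 the target pitch is E##3.

E##3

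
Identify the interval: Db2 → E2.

D to E spans two letter names (D-E): a second.
The major second is 2 semitones; here we have 3, one semitone wider: augmented.

augmented second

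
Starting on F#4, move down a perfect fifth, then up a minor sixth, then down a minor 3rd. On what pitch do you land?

E4

A perfect fifth down from F#4 is B3.
B3 up a minor sixth → G4 (8 semitones).
Down a minor third from G4: E4 (3 semitones down).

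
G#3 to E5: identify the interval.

m13

G to E spans six letter names (G-A-B-C-D-E), plus an octave, so the interval is some kind of thirteenth.
A major thirteenth would be 21 semitones, but G#3 to E5 is 20 — one semitone narrower, making it a minor thirteenth.
(Equivalently, a compound minor sixth: a minor sixth plus an octave.)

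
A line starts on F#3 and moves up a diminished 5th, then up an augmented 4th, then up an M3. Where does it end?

A diminished fifth up from F#3 is C4.
An augmented fourth up from C4 is F#4.
Up a major third from F#4: A#4 (4 semitones up).

A#4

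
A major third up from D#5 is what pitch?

F##5

The third takes the letter from D up to F.
A major third is 4 semitones; 4 semitones up from D#5 gives F##5.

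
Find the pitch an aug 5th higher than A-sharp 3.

E-double-sharp 4

Counting five letter names up from A lands on E.
An augmented fifth spans 8 semitones, so from A#3 the target pitch is E##4.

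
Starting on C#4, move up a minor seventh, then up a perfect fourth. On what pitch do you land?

E5

Up a minor seventh from C#4: B4 (10 semitones up).
A perfect fourth up from B4 is E5.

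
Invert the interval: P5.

Inverted interval numbers add to nine, so a fifth pairs with a fourth (5 + 4 = 9).
And perfect stays perfect under inversion, so we get a perfect fourth.

P4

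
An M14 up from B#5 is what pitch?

A##7

Counting seven letter names plus an octave up from B lands on A.
A major fourteenth is 23 semitones; 23 semitones up from B#5 gives A##7.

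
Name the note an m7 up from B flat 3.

The seventh takes the letter from B up to A.
A minor seventh is 10 semitones; 10 semitones up from Bb3 gives Ab4.

A flat 4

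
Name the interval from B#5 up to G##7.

B to G spans six letter names (B-C-D-E-F-G), plus an octave: a thirteenth.
Counting semitones, B#5→G##7 is 21, which is the major thirteenth.
(Equivalently, a compound major sixth: a major sixth plus an octave.)

M13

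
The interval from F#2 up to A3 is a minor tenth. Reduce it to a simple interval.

Each octave removed subtracts seven from the number: 10 − 7 = 3.
So a minor tenth is an octave plus a minor third. The quality is unchanged.

minor 3rd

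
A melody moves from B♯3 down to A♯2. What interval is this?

major 9th

Descending from B#3 to A#2 is the same interval as ascending A#2 to B#3.
A to B spans two letter names (A-B), plus an octave, so the interval is some kind of ninth.
The major ninth spans 14 semitones, and A#2 to B#3 is exactly 14 semitones — so this is a major ninth.
(Equivalently, a compound major second: a major second plus an octave.)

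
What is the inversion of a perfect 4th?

Interval numbers invert to sum to nine: 4 + 5 = 9, so a fourth inverts to a fifth.
Quality inverts too: perfect stays perfect. That makes the inversion a perfect fifth.

perfect fifth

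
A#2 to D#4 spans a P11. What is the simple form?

Take out an octave (7 from the number): 11 − 7 = 4.
So a perfect eleventh is an octave plus a perfect fourth. The quality is unchanged.

perfect fourth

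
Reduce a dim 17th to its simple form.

Take out 2 octaves (14 from the number): 17 − 14 = 3.
So a diminished seventeenth is 2 octaves plus a diminished third. The quality is unchanged.

diminished third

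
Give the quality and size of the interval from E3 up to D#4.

E to D spans seven letter names (E-F-G-A-B-C-D) — that makes it a seventh of some quality.
E3 to D#4 is 11 semitones, matching the major seventh exactly, so the quality is major.

major 7th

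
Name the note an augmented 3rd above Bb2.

D#3

Counting three letter names up from B lands on D.
An augmented third spans 5 semitones, so from Bb2 the target pitch is D#3.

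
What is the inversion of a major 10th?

First reduce the compound major tenth to its simple form, a major third.
Inverted interval numbers add to nine, so a third pairs with a sixth (3 + 6 = 9).
Quality inverts too: major becomes minor. That makes the inversion a minor sixth.

minor sixth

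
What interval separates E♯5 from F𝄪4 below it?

m7

Descending from E#5 to F##4 is the same interval as ascending F##4 to E#5.
F to E spans seven letter names (F-G-A-B-C-D-E) — that makes it a seventh of some quality.
A major seventh would be 11 semitones, but F##4 to E#5 is 10 — one semitone narrower, making it a minor seventh.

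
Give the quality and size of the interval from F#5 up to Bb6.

F to B spans four letter names (F-G-A-B), plus an octave — that makes it an eleventh of some quality.
A perfect eleventh would be 17 semitones; F#5 to Bb6 is 16, one semitone narrower, so the interval is diminished.
(Equivalently, a compound diminished fourth: a diminished fourth plus an octave.)

diminished eleventh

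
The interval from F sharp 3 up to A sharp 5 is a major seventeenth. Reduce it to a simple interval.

Take out 2 octaves (14 from the number): 17 − 14 = 3.
Quality carries through unchanged, so the simple form is a major third.

major 3rd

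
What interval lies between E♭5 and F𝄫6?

diminished ninth

E to F spans two letter names (E-F), plus an octave — that makes it a ninth of some quality.
The major ninth is 14 semitones; here we have 12, two semitones narrower: diminished.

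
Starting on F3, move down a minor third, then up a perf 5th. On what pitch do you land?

A3

Down a minor third from F3: D3 (3 semitones down).
A perfect fifth up from D3 is A3.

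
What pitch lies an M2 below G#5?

F#5

The second takes the letter from G down to F.
Moving 2 semitones down from G#5 (the size of a major second) reaches F#5.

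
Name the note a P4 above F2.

Bb2

The fourth takes the letter from F up to B.
A perfect fourth is 5 semitones; 5 semitones up from F2 gives Bb2.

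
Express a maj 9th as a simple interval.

Each octave removed subtracts seven from the number: 9 − 7 = 2.
Quality carries through unchanged, so the simple form is a major second.

major 2nd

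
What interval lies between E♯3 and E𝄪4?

E to E is the same letter name, plus an octave — that makes it an octave of some quality.
E#3 to E##4 spans 13 semitones — one semitone wider than the perfect octave (12) — giving an augmented octave.

augmented octave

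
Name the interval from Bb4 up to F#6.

augmented twelfth

B to F spans five letter names (B-C-D-E-F), plus an octave: a twelfth.
The perfect twelfth is 19 semitones; here we have 20, one semitone wider: augmented.
(Equivalently, a compound augmented fifth: an augmented fifth plus an octave.)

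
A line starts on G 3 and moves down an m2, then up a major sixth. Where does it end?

D sharp 4

A minor second down from G3 is F#3.
F#3 up a major sixth → D#4 (9 semitones).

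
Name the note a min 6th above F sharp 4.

D 5

Six letter names up from F: D.
Moving 8 semitones up from F#4 (the size of a minor sixth) reaches D5.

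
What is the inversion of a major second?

minor 7th

Inverted interval numbers add to nine, so a second pairs with a seventh (2 + 7 = 9).
Quality inverts too: major becomes minor. That makes the inversion a minor seventh.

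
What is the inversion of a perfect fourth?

perfect 5th

Inverted interval numbers add to nine, so a fourth pairs with a fifth (4 + 5 = 9).
The quality also flips — perfect stays perfect — giving a perfect fifth.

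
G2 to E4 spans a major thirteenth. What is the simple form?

Take out an octave (7 from the number): 13 − 7 = 6.
So a major thirteenth is an octave plus a major sixth. The quality is unchanged.

major sixth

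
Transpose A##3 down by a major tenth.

Three letters down from A (plus an octave) reaches F.
A major tenth is 16 semitones; 16 semitones down from A##3 gives F##2.

F##2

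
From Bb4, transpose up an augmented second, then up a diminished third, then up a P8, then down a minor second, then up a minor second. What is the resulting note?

Bb4 up an augmented second → C#5 (3 semitones).
C#5 up a diminished third → Eb5 (2 semitones).
Up a perfect octave from Eb5: Eb6 (12 semitones up).
Eb6 down a minor second → D6 (1 semitone).
A minor second up from D6 is Eb6.

Eb6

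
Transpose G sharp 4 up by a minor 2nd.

A 4

Two letter names up from G: A.
A minor second spans 1 semitone, so from G#4 the target pitch is A4.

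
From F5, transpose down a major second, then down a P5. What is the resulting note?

A major second down from F5 is Eb5.
Down a perfect fifth from Eb5: Ab4 (7 semitones down).

Ab4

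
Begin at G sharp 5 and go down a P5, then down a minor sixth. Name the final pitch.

Down a perfect fifth from G#5: C#5 (7 semitones down).
C#5 down a minor sixth → E#4 (8 semitones).

E sharp 4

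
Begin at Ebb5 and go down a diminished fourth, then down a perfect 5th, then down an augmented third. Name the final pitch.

Down a diminished fourth from Ebb5: Bb4 (4 semitones down).
Bb4 down a perfect fifth → Eb4 (7 semitones).
Eb4 down an augmented third → Cbb4 (5 semitones).

Cbb4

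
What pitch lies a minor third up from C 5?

E flat 5

Three letter names up from C: E.
Moving 3 semitones up from C5 (the size of a minor third) reaches Eb5.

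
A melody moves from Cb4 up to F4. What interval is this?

C to F spans four letter names (C-D-E-F): a fourth.
Cb4 to F4 spans 6 semitones — one semitone wider than the perfect fourth (5) — giving an augmented fourth.

augmented 4th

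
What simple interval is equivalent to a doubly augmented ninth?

AA2

Subtracting seven from the interval number removes an octave: 9 − 7 = 2.
That makes a doubly augmented ninth a compound doubly augmented second — an octave plus a doubly augmented second.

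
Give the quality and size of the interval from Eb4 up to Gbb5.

diminished tenth

E to G spans three letter names (E-F-G), plus an octave — that makes it a tenth of some quality.
A major tenth would be 16 semitones; Eb4 to Gbb5 is 14, two semitones narrower, so the interval is diminished.
(Equivalently, a compound diminished third: a diminished third plus an octave.)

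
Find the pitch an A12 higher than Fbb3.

Counting five letter names plus an octave up from F lands on C.
Moving 20 semitones up from Fbb3 (the size of an augmented twelfth) reaches Cb5.

Cb5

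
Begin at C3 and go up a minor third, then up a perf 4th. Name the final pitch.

Ab3

C3 up a minor third → Eb3 (3 semitones).
Up a perfect fourth from Eb3: Ab3 (5 semitones up).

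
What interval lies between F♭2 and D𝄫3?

minor sixth

F to D spans six letter names (F-G-A-B-C-D), so the interval is some kind of sixth.
Fb2 to Dbb3 is 8 semitones, a half step short of the major sixth (9), so this is minor.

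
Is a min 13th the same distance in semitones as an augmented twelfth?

A minor thirteenth spans 20 semitones, and an augmented twelfth also spans 20 semitones — they're enharmonic.

Yes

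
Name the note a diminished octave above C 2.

C-flat 3

The letter stays C (same as the start), shifted an octave up.
A diminished octave is 11 semitones; 11 semitones up from C2 gives Cb3.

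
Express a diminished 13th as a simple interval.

d6

Take out an octave (7 from the number): 13 − 7 = 6.
So a diminished thirteenth is an octave plus a diminished sixth. The quality is unchanged.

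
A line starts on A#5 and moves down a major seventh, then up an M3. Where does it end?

A#5 down a major seventh → B4 (11 semitones).
Up a major third from B4: D#5 (4 semitones up).

D#5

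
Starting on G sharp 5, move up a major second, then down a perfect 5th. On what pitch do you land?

D sharp 5

Up a major second from G#5: A#5 (2 semitones up).
Down a perfect fifth from A#5: D#5 (7 semitones down).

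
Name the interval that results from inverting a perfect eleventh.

First reduce the compound perfect eleventh to its simple form, a perfect fourth.
Interval numbers invert to sum to nine: 4 + 5 = 9, so a fourth inverts to a fifth.
Quality inverts too: perfect stays perfect. That makes the inversion a perfect fifth.

perfect fifth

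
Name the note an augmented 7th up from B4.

The seventh takes the letter from B up to A.
Moving 12 semitones up from B4 (the size of an augmented seventh) reaches A##5.

A##5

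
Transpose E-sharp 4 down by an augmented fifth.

The fifth takes the letter from E down to A.
An augmented fifth spans 8 semitones, so from E#4 the target pitch is A3.

A 3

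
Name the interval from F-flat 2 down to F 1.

d8

Descending from Fb2 to F1 is the same interval as ascending F1 to Fb2.
F to F is the same letter name, plus an octave — that makes it an octave of some quality.
F1 to Fb2 spans 11 semitones — one semitone narrower than the perfect octave (12) — giving a diminished octave.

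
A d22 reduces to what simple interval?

Each octave removed subtracts seven from the number: 22 − 14 = 8.
That makes a diminished twenty-second a compound diminished octave — 2 octaves plus a diminished octave.

diminished 8th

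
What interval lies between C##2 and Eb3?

C to E spans three letter names (C-D-E), plus an octave — that makes it a tenth of some quality.
The major tenth is 16 semitones; here we have 13, three semitones narrower: doubly diminished.
(Equivalently, a compound doubly diminished third: a doubly diminished third plus an octave.)

doubly diminished tenth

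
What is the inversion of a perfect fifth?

P4

Inverted interval numbers add to nine, so a fifth pairs with a fourth (5 + 4 = 9).
And perfect stays perfect under inversion, so we get a perfect fourth.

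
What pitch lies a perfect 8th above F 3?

F 4

The letter stays F (same as the start), shifted an octave up.
Moving 12 semitones up from F3 (the size of a perfect octave) reaches F4.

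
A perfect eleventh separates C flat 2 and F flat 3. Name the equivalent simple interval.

Take out an octave (7 from the number): 11 − 7 = 4.
So a perfect eleventh is an octave plus a perfect fourth. The quality is unchanged.

perfect 4th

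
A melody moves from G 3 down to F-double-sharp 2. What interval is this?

Descending from G3 to F##2 is the same interval as ascending F##2 to G3.
F to G spans two letter names (F-G), plus an octave — that makes it a ninth of some quality.
The major ninth is 14 semitones; here we have 12, two semitones narrower: diminished.

d9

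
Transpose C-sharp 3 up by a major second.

Counting two letter names up from C lands on D.
A major second is 2 semitones; 2 semitones up from C#3 gives D#3.

D-sharp 3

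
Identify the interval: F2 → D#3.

F to D spans six letter names (F-G-A-B-C-D), so the interval is some kind of sixth.
The major sixth is 9 semitones; here we have 10, one semitone wider: augmented.

augmented sixth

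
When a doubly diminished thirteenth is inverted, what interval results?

AA3

First reduce the compound doubly diminished thirteenth to its simple form, a doubly diminished sixth.
Interval numbers invert to sum to nine: 6 + 3 = 9, so a sixth inverts to a third.
The quality also flips — doubly diminished becomes doubly augmented — giving a doubly augmented third.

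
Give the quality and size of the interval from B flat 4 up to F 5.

B to F spans five letter names (B-C-D-E-F): a fifth.
The perfect fifth spans 7 semitones, and Bb4 to F5 is exactly 7 semitones — so this is a perfect fifth.

perfect fifth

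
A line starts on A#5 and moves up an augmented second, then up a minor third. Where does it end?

D##6

An augmented second up from A#5 is B##5.
B##5 up a minor third → D##6 (3 semitones).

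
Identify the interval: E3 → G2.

Descending from E3 to G2 is the same interval as ascending G2 to E3.
G to E spans six letter names (G-A-B-C-D-E), so the interval is some kind of sixth.
G2 to E3 is 9 semitones, matching the major sixth exactly, so the quality is major.

M6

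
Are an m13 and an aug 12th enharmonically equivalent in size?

Yes

A minor thirteenth = 20 semitones = an augmented twelfth; enharmonically equal.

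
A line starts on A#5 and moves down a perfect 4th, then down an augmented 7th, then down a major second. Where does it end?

Eb4

A#5 down a perfect fourth → E#5 (5 semitones).
E#5 down an augmented seventh → F4 (12 semitones).
A major second down from F4 is Eb4.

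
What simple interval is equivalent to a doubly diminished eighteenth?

Subtracting seven from the interval number removes an octave: 18 − 14 = 4.
That makes a doubly diminished eighteenth a compound doubly diminished fourth — 2 octaves plus a doubly diminished fourth.

dd4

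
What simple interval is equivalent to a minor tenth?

minor 3rd

Subtracting seven from the interval number removes an octave: 10 − 7 = 3.
So a minor tenth is an octave plus a minor third. The quality is unchanged.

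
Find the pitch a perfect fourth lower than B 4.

F sharp 4

Four letter names down from B: F.
Moving 5 semitones down from B4 (the size of a perfect fourth) reaches F#4.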